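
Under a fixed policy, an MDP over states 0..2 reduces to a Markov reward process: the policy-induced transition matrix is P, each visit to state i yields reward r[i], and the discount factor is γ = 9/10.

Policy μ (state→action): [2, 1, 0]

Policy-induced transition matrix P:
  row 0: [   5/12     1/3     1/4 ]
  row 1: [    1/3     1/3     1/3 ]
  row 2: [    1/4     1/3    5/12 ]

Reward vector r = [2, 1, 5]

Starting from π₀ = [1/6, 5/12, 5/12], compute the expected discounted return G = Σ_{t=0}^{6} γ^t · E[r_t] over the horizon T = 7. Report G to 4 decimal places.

t=0: π = [0.1667, 0.4167, 0.4167], E[r] = 2.8333, γ^t·E[r] = 2.833333, running G = 2.833333
t=1: π = [0.3125, 0.3333, 0.3542], E[r] = 2.7292, γ^t·E[r] = 2.456250, running G = 5.289583
t=2: π = [0.3299, 0.3333, 0.3368], E[r] = 2.6771, γ^t·E[r] = 2.168438, running G = 7.458021
t=3: π = [0.3328, 0.3333, 0.3339], E[r] = 2.6684, γ^t·E[r] = 1.945266, running G = 9.403286
t=4: π = [0.3332, 0.3333, 0.3334], E[r] = 2.6670, γ^t·E[r] = 1.749790, running G = 11.153076
t=5: π = [0.3333, 0.3333, 0.3333], E[r] = 2.6667, γ^t·E[r] = 1.574668, running G = 12.727745
t=6: π = [0.3333, 0.3333, 0.3333], E[r] = 2.6667, γ^t·E[r] = 1.417180, running G = 14.144925

G = 14.1449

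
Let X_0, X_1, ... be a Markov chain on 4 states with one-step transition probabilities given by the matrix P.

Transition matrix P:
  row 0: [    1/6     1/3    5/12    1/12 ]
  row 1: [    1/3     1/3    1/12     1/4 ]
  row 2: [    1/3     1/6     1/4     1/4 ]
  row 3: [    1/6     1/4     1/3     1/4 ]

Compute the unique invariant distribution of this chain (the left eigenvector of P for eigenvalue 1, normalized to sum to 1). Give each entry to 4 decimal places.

π = [0.2561, 0.2720, 0.2646, 0.2073]

Balance equations π_j = Σ_i π_i·P[i][j]:
  π_0 = 1/6·π_0 + 1/3·π_1 + 1/3·π_2 + 1/6·π_3
  π_1 = 1/3·π_0 + 1/3·π_1 + 1/6·π_2 + 1/4·π_3
  π_2 = 5/12·π_0 + 1/12·π_1 + 1/4·π_2 + 1/3·π_3
  normalize: π_0 + π_1 + π_2 + π_3 = 1
Solving the linear system gives exactly π = [21/82, 223/820, 217/820, 17/82].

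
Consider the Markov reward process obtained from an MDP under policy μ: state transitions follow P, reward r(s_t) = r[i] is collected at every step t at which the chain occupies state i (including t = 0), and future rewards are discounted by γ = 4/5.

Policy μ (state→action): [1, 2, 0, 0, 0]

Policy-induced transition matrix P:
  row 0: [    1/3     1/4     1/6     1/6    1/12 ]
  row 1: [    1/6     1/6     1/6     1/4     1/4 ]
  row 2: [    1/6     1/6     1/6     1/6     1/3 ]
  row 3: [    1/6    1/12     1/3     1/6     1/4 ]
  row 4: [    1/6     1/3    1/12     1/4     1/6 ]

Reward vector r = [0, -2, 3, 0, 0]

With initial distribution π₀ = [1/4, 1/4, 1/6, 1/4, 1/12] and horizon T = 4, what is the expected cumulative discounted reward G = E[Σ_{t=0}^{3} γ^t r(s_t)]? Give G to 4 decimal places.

t=0: π = [0.2500, 0.2500, 0.1667, 0.2500, 0.0833], E[r] = 0.0000, γ^t·E[r] = 0.000000, running G = 0.000000
t=1: π = [0.2083, 0.1806, 0.2014, 0.1944, 0.2153], E[r] = 0.2431, γ^t·E[r] = 0.194444, running G = 0.194444
t=2: π = [0.2014, 0.2037, 0.1811, 0.1997, 0.2141], E[r] = 0.1360, γ^t·E[r] = 0.087037, running G = 0.281481
t=3: π = [0.2002, 0.2025, 0.1821, 0.2015, 0.2137], E[r] = 0.1413, γ^t·E[r] = 0.072346, running G = 0.353827

G = 0.3538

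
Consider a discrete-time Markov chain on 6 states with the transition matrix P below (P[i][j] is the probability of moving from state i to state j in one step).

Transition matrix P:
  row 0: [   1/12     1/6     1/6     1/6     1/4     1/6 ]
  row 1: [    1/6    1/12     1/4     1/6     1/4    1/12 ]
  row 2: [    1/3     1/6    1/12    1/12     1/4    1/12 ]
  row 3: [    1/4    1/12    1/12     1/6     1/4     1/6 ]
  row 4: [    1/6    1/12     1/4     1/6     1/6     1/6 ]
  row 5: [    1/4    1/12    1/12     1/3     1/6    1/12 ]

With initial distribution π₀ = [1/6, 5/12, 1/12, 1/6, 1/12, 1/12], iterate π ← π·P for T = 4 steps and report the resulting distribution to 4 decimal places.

t=0: π = [0.1667, 0.4167, 0.0833, 0.1667, 0.0833, 0.0833]
t=1: π = [0.1875, 0.1042, 0.1806, 0.1736, 0.2361, 0.1181]
t=2: π = [0.2054, 0.1140, 0.1557, 0.1713, 0.2205, 0.1331]
t=3: π = [0.2009, 0.1134, 0.1562, 0.1759, 0.2205, 0.1331]
t=4: π = [0.2017, 0.1131, 0.1557, 0.1758, 0.2205, 0.1331]

π = [0.2017, 0.1131, 0.1557, 0.1758, 0.2205, 0.1331]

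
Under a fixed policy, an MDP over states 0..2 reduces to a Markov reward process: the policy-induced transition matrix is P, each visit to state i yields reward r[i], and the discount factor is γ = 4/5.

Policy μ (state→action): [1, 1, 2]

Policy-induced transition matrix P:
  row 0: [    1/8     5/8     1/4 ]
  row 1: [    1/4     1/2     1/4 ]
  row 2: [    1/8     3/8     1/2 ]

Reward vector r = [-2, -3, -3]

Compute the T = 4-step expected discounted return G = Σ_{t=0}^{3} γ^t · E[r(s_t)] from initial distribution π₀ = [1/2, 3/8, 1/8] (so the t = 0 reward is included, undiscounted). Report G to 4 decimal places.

G = -7.9996

t=0: π = [0.5000, 0.3750, 0.1250], E[r] = -2.5000, γ^t·E[r] = -2.500000, running G = -2.500000
t=1: π = [0.1719, 0.5469, 0.2813], E[r] = -2.8281, γ^t·E[r] = -2.262500, running G = -4.762500
t=2: π = [0.1934, 0.4863, 0.3203], E[r] = -2.8066, γ^t·E[r] = -1.796250, running G = -6.558750
t=3: π = [0.1858, 0.4841, 0.3301], E[r] = -2.8142, γ^t·E[r] = -1.440875, running G = -7.999625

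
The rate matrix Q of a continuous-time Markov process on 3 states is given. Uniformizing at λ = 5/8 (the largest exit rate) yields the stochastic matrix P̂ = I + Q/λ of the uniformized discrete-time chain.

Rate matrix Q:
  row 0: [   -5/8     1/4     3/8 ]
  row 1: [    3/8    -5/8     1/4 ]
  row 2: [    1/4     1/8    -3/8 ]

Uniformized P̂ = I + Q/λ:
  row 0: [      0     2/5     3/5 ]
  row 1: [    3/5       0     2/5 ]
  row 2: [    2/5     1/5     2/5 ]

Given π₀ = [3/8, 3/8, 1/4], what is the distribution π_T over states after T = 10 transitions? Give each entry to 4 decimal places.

π = [0.3170, 0.2195, 0.4634]

t=0: π = [0.3750, 0.3750, 0.2500]
t=1: π = [0.3250, 0.2000, 0.4750]
t=2: π = [0.3100, 0.2250, 0.4650]
t=3: π = [0.3210, 0.2170, 0.4620]
t=4: π = [0.3150, 0.2208, 0.4642]
t=5: π = [0.3182, 0.2188, 0.4630]
t=6: π = [0.3165, 0.2199, 0.4636]
t=7: π = [0.3174, 0.2193, 0.4633]
t=8: π = [0.3169, 0.2196, 0.4635]
t=9: π = [0.3172, 0.2195, 0.4634]
t=10: π = [0.3170, 0.2195, 0.4634]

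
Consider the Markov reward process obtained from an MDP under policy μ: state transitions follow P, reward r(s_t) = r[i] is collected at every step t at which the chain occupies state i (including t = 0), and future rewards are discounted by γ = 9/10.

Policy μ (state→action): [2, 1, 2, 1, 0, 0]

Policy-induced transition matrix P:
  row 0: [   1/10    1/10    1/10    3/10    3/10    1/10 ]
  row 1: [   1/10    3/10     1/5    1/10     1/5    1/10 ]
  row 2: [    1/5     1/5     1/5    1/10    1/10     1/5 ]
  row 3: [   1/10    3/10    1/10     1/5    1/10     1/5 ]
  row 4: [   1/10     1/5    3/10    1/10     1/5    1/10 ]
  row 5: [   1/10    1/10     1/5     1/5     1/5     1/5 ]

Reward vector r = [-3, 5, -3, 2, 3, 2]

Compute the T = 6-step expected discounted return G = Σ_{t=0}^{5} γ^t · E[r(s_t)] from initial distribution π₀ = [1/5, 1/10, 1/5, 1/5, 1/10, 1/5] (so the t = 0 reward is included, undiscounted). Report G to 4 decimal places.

t=0: π = [0.2000, 0.1000, 0.2000, 0.2000, 0.1000, 0.2000], E[r] = 0.4000, γ^t·E[r] = 0.400000, running G = 0.400000
t=1: π = [0.1200, 0.1900, 0.1700, 0.1800, 0.1800, 0.1600], E[r] = 1.3000, γ^t·E[r] = 1.170000, running G = 1.570000
t=2: π = [0.1170, 0.2090, 0.1880, 0.1580, 0.1770, 0.1510], E[r] = 1.2790, γ^t·E[r] = 1.035990, running G = 2.605990
t=3: π = [0.1188, 0.2099, 0.1902, 0.1543, 0.1771, 0.1497], E[r] = 1.2618, γ^t·E[r] = 0.919852, running G = 3.525842
t=4: π = [0.1190, 0.2096, 0.1904, 0.1542, 0.1774, 0.1494], E[r] = 1.2590, γ^t·E[r] = 0.826056, running G = 4.351898
t=5: π = [0.1190, 0.2095, 0.1904, 0.1542, 0.1774, 0.1494], E[r] = 1.2587, γ^t·E[r] = 0.743254, running G = 5.095153

G = 5.0952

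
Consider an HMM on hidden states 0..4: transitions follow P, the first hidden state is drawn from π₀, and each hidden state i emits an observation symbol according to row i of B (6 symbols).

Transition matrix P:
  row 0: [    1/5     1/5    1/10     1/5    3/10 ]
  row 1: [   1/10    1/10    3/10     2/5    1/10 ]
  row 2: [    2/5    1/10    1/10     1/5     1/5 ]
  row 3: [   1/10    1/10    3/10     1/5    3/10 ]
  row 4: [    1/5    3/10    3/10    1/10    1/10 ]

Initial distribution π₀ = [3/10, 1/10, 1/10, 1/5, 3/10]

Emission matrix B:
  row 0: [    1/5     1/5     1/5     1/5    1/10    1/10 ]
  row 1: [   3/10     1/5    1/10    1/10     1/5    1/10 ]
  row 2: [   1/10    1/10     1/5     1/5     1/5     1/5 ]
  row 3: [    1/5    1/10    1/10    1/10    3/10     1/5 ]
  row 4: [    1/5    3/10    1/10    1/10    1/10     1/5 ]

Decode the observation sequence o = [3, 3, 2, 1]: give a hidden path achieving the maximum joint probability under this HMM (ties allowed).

path = [4, 2, 0, 4]

t=0: δ = [6.000e-02, 1.000e-02, 2.000e-02, 2.000e-02, 3.000e-02]  (obs o_0=3)
t=1: δ = [2.400e-03, 1.200e-03, 1.800e-03, 1.200e-03, 1.800e-03]  ψ = [0, 0, 4, 0, 0]  (obs o_1=3)
t=2: δ = [1.440e-04, 5.400e-05, 1.080e-04, 4.800e-05, 7.200e-05]  ψ = [2, 4, 4, 0, 0]  (obs o_2=2)
t=3: δ = [8.640e-06, 5.760e-06, 2.160e-06, 2.880e-06, 1.296e-05]  ψ = [2, 0, 4, 0, 0]  (obs o_3=1)
backtrack: best end state = 4; path = [4, 2, 0, 4]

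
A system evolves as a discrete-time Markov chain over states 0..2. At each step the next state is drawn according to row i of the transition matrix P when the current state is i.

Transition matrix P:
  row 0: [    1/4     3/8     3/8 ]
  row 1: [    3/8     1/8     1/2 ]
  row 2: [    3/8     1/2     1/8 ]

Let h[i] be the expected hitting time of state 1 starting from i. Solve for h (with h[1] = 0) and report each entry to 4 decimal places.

h = [2.4242, 0.0000, 2.1818]

First-step conditioning: h[1] = 0; for i ≠ 1, h[i] = 1 + Σ_k P[i][k]·h[k].
  h[0] = 1 + 1/4·h[0] + 3/8·h[2]
  h[2] = 1 + 3/8·h[0] + 1/8·h[2]
Solving the 2×2 linear system over states ≠ 1 gives exactly h = [80/33, 0, 24/11] (h[1] = 0 is the target).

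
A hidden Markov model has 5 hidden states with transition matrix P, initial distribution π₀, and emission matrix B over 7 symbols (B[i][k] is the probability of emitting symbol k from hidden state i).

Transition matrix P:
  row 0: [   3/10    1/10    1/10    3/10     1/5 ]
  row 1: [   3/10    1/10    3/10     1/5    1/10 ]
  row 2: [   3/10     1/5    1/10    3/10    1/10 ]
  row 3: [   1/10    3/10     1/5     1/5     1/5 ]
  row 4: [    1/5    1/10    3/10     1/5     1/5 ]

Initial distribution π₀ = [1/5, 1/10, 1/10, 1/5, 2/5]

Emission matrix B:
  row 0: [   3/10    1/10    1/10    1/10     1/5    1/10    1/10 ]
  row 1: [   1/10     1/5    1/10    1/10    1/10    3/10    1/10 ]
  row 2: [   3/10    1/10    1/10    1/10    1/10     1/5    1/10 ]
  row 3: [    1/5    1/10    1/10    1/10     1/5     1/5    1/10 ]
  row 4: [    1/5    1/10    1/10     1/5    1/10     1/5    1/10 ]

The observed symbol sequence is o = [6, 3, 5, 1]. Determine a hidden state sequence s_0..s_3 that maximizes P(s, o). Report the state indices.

path = [4, 2, 3, 1]

t=0: δ = [2.000e-02, 1.000e-02, 1.000e-02, 2.000e-02, 4.000e-02]  (obs o_0=6)
t=1: δ = [8.000e-04, 6.000e-04, 1.200e-03, 8.000e-04, 1.600e-03]  ψ = [4, 3, 4, 4, 4]  (obs o_1=3)
t=2: δ = [3.600e-05, 7.200e-05, 9.600e-05, 7.200e-05, 6.400e-05]  ψ = [2, 2, 4, 2, 4]  (obs o_2=5)
t=3: δ = [2.880e-06, 4.320e-06, 2.160e-06, 2.880e-06, 1.440e-06]  ψ = [2, 3, 1, 2, 3]  (obs o_3=1)
backtrack: best end state = 1; path = [4, 2, 3, 1]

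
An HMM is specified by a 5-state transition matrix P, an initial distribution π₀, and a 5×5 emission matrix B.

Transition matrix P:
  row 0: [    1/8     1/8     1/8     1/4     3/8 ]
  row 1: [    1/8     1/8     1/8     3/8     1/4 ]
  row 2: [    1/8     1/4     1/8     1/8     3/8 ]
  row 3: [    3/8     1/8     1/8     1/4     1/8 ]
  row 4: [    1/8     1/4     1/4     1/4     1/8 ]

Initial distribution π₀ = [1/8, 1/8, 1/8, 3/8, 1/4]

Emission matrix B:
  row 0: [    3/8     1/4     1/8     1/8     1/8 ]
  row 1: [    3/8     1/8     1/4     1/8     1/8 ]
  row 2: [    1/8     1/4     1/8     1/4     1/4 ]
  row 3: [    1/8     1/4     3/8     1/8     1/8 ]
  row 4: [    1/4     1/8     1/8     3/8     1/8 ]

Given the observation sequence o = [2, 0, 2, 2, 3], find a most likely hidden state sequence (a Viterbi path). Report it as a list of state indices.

t=0: δ = [1.562e-02, 3.125e-02, 1.562e-02, 1.406e-01, 3.125e-02]  (obs o_0=2)
t=1: δ = [1.978e-02, 6.592e-03, 2.197e-03, 4.395e-03, 4.395e-03]  ψ = [3, 3, 3, 3, 3]  (obs o_1=0)
t=2: δ = [3.090e-04, 6.180e-04, 3.090e-04, 1.854e-03, 9.270e-04]  ψ = [0, 0, 0, 0, 0]  (obs o_2=2)
t=3: δ = [8.690e-05, 5.794e-05, 2.897e-05, 1.738e-04, 2.897e-05]  ψ = [3, 3, 3, 3, 3]  (obs o_3=2)
t=4: δ = [8.147e-06, 2.716e-06, 5.431e-06, 5.431e-06, 1.222e-05]  ψ = [3, 3, 3, 3, 0]  (obs o_4=3)
backtrack: best end state = 4; path = [3, 0, 3, 0, 4]

path = [3, 0, 3, 0, 4]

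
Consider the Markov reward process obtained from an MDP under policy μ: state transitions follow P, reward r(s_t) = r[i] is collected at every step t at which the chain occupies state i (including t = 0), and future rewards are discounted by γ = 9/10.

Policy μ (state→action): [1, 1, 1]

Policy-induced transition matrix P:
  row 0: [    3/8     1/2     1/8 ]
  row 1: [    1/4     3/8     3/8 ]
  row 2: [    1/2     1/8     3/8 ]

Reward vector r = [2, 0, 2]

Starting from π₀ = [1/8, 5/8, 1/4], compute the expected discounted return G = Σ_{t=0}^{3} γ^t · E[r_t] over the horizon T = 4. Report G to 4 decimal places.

G = 3.9940

t=0: π = [0.1250, 0.6250, 0.2500], E[r] = 0.7500, γ^t·E[r] = 0.750000, running G = 0.750000
t=1: π = [0.3281, 0.3281, 0.3438], E[r] = 1.3438, γ^t·E[r] = 1.209375, running G = 1.959375
t=2: π = [0.3770, 0.3301, 0.2930], E[r] = 1.3398, γ^t·E[r] = 1.085273, running G = 3.044648
t=3: π = [0.3704, 0.3489, 0.2808], E[r] = 1.3022, γ^t·E[r] = 0.949337, running G = 3.993986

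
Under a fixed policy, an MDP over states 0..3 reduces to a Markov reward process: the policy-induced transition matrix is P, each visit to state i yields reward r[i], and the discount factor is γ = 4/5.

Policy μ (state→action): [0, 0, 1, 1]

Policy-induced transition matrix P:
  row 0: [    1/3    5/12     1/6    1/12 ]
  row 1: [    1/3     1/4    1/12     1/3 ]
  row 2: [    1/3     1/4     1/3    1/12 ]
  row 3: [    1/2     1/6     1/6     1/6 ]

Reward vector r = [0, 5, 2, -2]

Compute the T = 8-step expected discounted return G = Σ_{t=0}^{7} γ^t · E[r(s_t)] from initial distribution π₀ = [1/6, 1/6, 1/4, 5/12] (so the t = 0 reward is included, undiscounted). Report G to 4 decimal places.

t=0: π = [0.1667, 0.1667, 0.2500, 0.4167], E[r] = 0.5000, γ^t·E[r] = 0.500000, running G = 0.500000
t=1: π = [0.4028, 0.2431, 0.1944, 0.1597], E[r] = 1.2847, γ^t·E[r] = 1.027778, running G = 1.527778
t=2: π = [0.3600, 0.3038, 0.1788, 0.1574], E[r] = 1.5619, γ^t·E[r] = 0.999630, running G = 2.527407
t=3: π = [0.3596, 0.2969, 0.1712, 0.1724], E[r] = 1.4819, γ^t·E[r] = 0.758716, running G = 3.286123
t=4: π = [0.3621, 0.2956, 0.1705, 0.1719], E[r] = 1.4749, γ^t·E[r] = 0.604107, running G = 3.890230
t=5: π = [0.3620, 0.2960, 0.1704, 0.1716], E[r] = 1.4779, γ^t·E[r] = 0.484272, running G = 4.374502
t=6: π = [0.3619, 0.2960, 0.1704, 0.1716], E[r] = 1.4777, γ^t·E[r] = 0.387376, running G = 4.761878
t=7: π = [0.3619, 0.2960, 0.1704, 0.1716], E[r] = 1.4776, γ^t·E[r] = 0.309874, running G = 5.071752

G = 5.0718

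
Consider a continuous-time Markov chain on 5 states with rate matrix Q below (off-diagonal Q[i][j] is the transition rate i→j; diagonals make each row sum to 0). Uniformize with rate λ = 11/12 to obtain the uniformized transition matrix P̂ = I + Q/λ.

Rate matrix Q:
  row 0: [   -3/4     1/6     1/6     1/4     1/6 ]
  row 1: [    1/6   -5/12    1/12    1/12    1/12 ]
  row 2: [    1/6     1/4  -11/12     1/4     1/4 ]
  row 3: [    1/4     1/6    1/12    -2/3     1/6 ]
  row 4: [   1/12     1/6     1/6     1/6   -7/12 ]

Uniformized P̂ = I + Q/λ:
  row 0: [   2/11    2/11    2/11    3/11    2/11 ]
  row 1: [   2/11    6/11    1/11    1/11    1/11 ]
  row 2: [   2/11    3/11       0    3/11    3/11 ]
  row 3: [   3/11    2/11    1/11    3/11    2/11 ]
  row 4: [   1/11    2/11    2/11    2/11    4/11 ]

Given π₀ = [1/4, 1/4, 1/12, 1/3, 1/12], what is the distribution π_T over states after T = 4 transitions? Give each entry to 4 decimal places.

t=0: π = [0.2500, 0.2500, 0.0833, 0.3333, 0.0833]
t=1: π = [0.2045, 0.2803, 0.1136, 0.2197, 0.1818]
t=2: π = [0.1853, 0.2941, 0.1157, 0.2052, 0.1997]
t=3: π = [0.1823, 0.2993, 0.1154, 0.2011, 0.2019]
t=4: π = [0.1817, 0.3011, 0.1153, 0.2000, 0.2018]

π = [0.1817, 0.3011, 0.1153, 0.2000, 0.2018]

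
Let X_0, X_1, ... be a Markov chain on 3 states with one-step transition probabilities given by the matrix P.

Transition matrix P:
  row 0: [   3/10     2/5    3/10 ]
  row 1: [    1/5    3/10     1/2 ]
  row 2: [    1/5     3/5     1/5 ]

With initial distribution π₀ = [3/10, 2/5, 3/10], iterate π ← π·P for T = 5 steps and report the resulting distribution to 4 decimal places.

π = [0.2222, 0.4273, 0.3505]

t=0: π = [0.3000, 0.4000, 0.3000]
t=1: π = [0.2300, 0.4200, 0.3500]
t=2: π = [0.2230, 0.4280, 0.3490]
t=3: π = [0.2223, 0.4270, 0.3507]
t=4: π = [0.2222, 0.4274, 0.3503]
t=5: π = [0.2222, 0.4273, 0.3505]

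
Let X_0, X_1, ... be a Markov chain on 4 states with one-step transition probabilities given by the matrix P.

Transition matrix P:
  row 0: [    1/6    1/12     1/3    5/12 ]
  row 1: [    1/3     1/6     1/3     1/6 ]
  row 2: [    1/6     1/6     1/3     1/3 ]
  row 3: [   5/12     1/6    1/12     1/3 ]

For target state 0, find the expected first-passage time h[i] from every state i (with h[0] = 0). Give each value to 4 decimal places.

h = [0.0000, 3.2308, 3.6923, 2.7692]

First-step conditioning: h[0] = 0; for i ≠ 0, h[i] = 1 + Σ_k P[i][k]·h[k].
  h[1] = 1 + 1/6·h[1] + 1/3·h[2] + 1/6·h[3]
  h[2] = 1 + 1/6·h[1] + 1/3·h[2] + 1/3·h[3]
  h[3] = 1 + 1/6·h[1] + 1/12·h[2] + 1/3·h[3]
Solving the 3×3 linear system over states ≠ 0 gives exactly h = [0, 42/13, 48/13, 36/13] (h[0] = 0 is the target).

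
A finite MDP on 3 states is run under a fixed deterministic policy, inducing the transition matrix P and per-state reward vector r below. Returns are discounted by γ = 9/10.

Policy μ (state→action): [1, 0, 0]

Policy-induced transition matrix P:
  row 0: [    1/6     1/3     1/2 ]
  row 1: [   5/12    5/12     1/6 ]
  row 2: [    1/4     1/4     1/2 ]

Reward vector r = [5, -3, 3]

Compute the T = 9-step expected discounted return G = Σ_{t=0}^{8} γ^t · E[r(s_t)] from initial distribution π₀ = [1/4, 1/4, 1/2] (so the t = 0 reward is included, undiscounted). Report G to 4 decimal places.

G = 10.2521

t=0: π = [0.2500, 0.2500, 0.5000], E[r] = 2.0000, γ^t·E[r] = 2.000000, running G = 2.000000
t=1: π = [0.2708, 0.3125, 0.4167], E[r] = 1.6667, γ^t·E[r] = 1.500000, running G = 3.500000
t=2: π = [0.2795, 0.3247, 0.3958], E[r] = 1.6111, γ^t·E[r] = 1.305000, running G = 4.805000
t=3: π = [0.2808, 0.3274, 0.3918], E[r] = 1.5972, γ^t·E[r] = 1.164375, running G = 5.969375
t=4: π = [0.2812, 0.3280, 0.3909], E[r] = 1.5945, γ^t·E[r] = 1.046166, running G = 7.015541
t=5: π = [0.2812, 0.3281, 0.3907], E[r] = 1.5939, γ^t·E[r] = 0.941188, running G = 7.956729
t=6: π = [0.2812, 0.3281, 0.3906], E[r] = 1.5938, γ^t·E[r] = 0.847003, running G = 8.803732
t=7: π = [0.2812, 0.3281, 0.3906], E[r] = 1.5938, γ^t·E[r] = 0.762289, running G = 9.566021
t=8: π = [0.2812, 0.3281, 0.3906], E[r] = 1.5938, γ^t·E[r] = 0.686058, running G = 10.252079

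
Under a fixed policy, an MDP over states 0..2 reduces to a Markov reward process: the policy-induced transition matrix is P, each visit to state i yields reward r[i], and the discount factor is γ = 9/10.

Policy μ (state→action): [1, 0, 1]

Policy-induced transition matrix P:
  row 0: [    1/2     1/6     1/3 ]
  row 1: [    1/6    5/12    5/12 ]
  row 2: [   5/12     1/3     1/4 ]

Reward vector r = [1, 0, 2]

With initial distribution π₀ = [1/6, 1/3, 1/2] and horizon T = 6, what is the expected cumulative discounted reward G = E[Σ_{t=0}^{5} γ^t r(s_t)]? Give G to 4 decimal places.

t=0: π = [0.1667, 0.3333, 0.5000], E[r] = 1.1667, γ^t·E[r] = 1.166667, running G = 1.166667
t=1: π = [0.3472, 0.3333, 0.3194], E[r] = 0.9861, γ^t·E[r] = 0.887500, running G = 2.054167
t=2: π = [0.3623, 0.3032, 0.3345], E[r] = 1.0313, γ^t·E[r] = 0.835313, running G = 2.889479
t=3: π = [0.3710, 0.2982, 0.3307], E[r] = 1.0325, γ^t·E[r] = 0.752695, running G = 3.642174
t=4: π = [0.3730, 0.2963, 0.3306], E[r] = 1.0343, γ^t·E[r] = 0.678591, running G = 4.320766
t=5: π = [0.3737, 0.2959, 0.3305], E[r] = 1.0346, γ^t·E[r] = 0.610933, running G = 4.931698

G = 4.9317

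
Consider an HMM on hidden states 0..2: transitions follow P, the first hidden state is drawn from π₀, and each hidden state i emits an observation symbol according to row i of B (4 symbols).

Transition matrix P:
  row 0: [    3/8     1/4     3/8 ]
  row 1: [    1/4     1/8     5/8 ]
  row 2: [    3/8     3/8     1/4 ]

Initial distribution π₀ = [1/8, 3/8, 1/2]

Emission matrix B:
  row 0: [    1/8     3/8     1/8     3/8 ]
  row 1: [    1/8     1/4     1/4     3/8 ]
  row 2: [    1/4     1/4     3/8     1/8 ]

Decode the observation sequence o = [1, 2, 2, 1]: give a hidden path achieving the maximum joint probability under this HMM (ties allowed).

path = [2, 1, 2, 0]

t=0: δ = [4.688e-02, 9.375e-02, 1.250e-01]  (obs o_0=1)
t=1: δ = [5.859e-03, 1.172e-02, 2.197e-02]  ψ = [2, 2, 1]  (obs o_1=2)
t=2: δ = [1.030e-03, 2.060e-03, 2.747e-03]  ψ = [2, 2, 1]  (obs o_2=2)
t=3: δ = [3.862e-04, 2.575e-04, 3.219e-04]  ψ = [2, 2, 1]  (obs o_3=1)
backtrack: best end state = 0; path = [2, 1, 2, 0]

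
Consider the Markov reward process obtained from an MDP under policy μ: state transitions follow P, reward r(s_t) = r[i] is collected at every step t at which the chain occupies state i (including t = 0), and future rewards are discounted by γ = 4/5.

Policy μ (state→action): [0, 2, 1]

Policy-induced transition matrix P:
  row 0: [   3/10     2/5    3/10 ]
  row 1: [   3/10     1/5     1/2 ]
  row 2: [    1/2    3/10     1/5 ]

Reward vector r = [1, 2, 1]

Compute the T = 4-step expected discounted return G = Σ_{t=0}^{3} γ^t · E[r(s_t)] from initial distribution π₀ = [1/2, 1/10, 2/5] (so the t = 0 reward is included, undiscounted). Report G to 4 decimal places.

t=0: π = [0.5000, 0.1000, 0.4000], E[r] = 1.1000, γ^t·E[r] = 1.100000, running G = 1.100000
t=1: π = [0.3800, 0.3400, 0.2800], E[r] = 1.3400, γ^t·E[r] = 1.072000, running G = 2.172000
t=2: π = [0.3560, 0.3040, 0.3400], E[r] = 1.3040, γ^t·E[r] = 0.834560, running G = 3.006560
t=3: π = [0.3680, 0.3052, 0.3268], E[r] = 1.3052, γ^t·E[r] = 0.668262, running G = 3.674822

G = 3.6748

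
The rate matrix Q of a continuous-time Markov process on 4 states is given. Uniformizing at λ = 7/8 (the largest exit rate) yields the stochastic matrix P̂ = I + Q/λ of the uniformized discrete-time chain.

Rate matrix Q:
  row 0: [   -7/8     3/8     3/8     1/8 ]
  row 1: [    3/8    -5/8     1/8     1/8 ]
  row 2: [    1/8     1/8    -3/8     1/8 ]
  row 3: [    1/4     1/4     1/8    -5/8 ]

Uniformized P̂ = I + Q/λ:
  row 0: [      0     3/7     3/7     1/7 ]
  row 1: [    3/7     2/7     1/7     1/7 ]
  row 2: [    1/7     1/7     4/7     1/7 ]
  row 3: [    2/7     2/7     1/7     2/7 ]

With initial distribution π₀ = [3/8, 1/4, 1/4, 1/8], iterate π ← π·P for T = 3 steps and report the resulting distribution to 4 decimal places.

π = [0.2085, 0.2686, 0.3564, 0.1665]

t=0: π = [0.3750, 0.2500, 0.2500, 0.1250]
t=1: π = [0.1786, 0.3036, 0.3571, 0.1607]
t=2: π = [0.2270, 0.2602, 0.3469, 0.1658]
t=3: π = [0.2085, 0.2686, 0.3564, 0.1665]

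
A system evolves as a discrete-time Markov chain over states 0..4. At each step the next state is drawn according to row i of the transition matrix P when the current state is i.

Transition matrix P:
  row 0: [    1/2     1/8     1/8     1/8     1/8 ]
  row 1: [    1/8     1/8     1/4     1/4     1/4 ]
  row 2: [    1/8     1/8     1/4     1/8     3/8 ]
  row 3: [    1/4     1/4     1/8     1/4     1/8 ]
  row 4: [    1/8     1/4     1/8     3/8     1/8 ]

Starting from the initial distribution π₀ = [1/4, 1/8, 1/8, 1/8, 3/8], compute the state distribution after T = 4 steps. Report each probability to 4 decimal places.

π = [0.2444, 0.1764, 0.1681, 0.2221, 0.1891]

t=0: π = [0.2500, 0.1250, 0.1250, 0.1250, 0.3750]
t=1: π = [0.2344, 0.1875, 0.1563, 0.2500, 0.1719]
t=2: π = [0.2441, 0.1777, 0.1680, 0.2227, 0.1875]
t=3: π = [0.2444, 0.1763, 0.1682, 0.2219, 0.1892]
t=4: π = [0.2444, 0.1764, 0.1681, 0.2221, 0.1891]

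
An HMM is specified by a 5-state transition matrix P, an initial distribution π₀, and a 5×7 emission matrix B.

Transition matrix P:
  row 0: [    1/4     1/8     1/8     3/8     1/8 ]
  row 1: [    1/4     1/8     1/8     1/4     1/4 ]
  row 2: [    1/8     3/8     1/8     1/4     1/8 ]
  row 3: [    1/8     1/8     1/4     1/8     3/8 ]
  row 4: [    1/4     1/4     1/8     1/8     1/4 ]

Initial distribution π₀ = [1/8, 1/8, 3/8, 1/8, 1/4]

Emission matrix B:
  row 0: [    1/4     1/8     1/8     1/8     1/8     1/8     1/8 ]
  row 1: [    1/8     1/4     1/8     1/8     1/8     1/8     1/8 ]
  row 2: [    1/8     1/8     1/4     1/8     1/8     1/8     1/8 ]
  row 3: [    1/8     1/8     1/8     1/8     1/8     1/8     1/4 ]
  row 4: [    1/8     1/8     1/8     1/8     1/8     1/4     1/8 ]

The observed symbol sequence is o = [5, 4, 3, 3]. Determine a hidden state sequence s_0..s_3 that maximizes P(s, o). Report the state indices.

t=0: δ = [1.562e-02, 1.562e-02, 4.688e-02, 1.562e-02, 6.250e-02]  (obs o_0=5)
t=1: δ = [1.953e-03, 2.197e-03, 9.766e-04, 1.465e-03, 1.953e-03]  ψ = [4, 2, 4, 2, 4]  (obs o_1=4)
t=2: δ = [6.866e-05, 6.104e-05, 4.578e-05, 9.155e-05, 6.866e-05]  ψ = [1, 4, 3, 0, 1]  (obs o_2=3)
t=3: δ = [2.146e-06, 2.146e-06, 2.861e-06, 3.219e-06, 4.292e-06]  ψ = [0, 2, 3, 0, 3]  (obs o_3=3)
backtrack: best end state = 4; path = [4, 0, 3, 4]

path = [4, 0, 3, 4]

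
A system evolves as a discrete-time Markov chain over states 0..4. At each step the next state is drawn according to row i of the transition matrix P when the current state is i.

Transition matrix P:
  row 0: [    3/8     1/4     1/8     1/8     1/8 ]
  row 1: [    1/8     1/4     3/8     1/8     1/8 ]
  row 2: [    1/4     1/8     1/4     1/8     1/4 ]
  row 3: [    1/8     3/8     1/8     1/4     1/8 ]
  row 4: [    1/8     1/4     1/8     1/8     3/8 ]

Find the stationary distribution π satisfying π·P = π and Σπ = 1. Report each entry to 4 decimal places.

Balance equations π_j = Σ_i π_i·P[i][j]:
  π_0 = 3/8·π_0 + 1/8·π_1 + 1/4·π_2 + 1/8·π_3 + 1/8·π_4
  π_1 = 1/4·π_0 + 1/4·π_1 + 1/8·π_2 + 3/8·π_3 + 1/4·π_4
  π_2 = 1/8·π_0 + 3/8·π_1 + 1/4·π_2 + 1/8·π_3 + 1/8·π_4
  π_3 = 1/8·π_0 + 1/8·π_1 + 1/8·π_2 + 1/4·π_3 + 1/8·π_4
  normalize: π_0 + π_1 + π_2 + π_3 + π_4 = 1
Solving the linear system gives exactly π = [41/203, 7/29, 43/203, 1/7, 41/203].

π = [0.2020, 0.2414, 0.2118, 0.1429, 0.2020]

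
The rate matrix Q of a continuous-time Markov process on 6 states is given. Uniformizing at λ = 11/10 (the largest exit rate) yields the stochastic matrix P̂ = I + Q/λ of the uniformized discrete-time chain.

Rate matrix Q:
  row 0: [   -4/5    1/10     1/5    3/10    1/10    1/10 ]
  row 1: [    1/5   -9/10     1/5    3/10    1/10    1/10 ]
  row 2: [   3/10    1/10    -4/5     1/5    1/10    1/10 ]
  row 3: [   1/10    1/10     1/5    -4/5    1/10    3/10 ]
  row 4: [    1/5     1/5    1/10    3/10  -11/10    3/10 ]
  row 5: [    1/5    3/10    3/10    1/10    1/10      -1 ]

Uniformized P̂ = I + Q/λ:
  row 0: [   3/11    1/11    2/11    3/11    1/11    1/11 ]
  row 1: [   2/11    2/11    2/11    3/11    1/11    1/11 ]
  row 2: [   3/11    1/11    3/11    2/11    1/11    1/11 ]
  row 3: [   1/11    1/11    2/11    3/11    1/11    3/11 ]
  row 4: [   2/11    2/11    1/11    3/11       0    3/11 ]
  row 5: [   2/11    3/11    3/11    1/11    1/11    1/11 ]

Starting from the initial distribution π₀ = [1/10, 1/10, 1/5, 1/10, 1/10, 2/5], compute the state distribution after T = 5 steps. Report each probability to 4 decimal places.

π = [0.1979, 0.1378, 0.2064, 0.2271, 0.0833, 0.1474]

t=0: π = [0.1000, 0.1000, 0.2000, 0.1000, 0.1000, 0.4000]
t=1: π = [0.2000, 0.1818, 0.2273, 0.1818, 0.0818, 0.1273]
t=2: π = [0.2041, 0.1380, 0.2066, 0.2289, 0.0835, 0.1388]
t=3: π = [0.1983, 0.1363, 0.2056, 0.2287, 0.0833, 0.1477]
t=4: π = [0.1978, 0.1377, 0.2064, 0.2272, 0.0833, 0.1476]
t=5: π = [0.1979, 0.1378, 0.2064, 0.2271, 0.0833, 0.1474]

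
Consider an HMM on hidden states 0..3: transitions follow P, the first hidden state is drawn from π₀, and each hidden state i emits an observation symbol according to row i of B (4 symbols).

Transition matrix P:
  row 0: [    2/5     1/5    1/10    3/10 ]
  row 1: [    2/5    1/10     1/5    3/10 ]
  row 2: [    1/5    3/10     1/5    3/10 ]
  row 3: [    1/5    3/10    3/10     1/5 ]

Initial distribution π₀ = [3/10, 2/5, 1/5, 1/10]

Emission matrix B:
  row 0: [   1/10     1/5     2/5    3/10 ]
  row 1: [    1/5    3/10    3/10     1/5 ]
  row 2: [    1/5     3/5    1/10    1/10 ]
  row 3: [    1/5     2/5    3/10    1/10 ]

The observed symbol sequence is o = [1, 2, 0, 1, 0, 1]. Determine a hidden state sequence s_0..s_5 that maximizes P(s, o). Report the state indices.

path = [1, 0, 3, 2, 3, 2]

t=0: δ = [6.000e-02, 1.200e-01, 1.200e-01, 4.000e-02]  (obs o_0=1)
t=1: δ = [1.920e-02, 1.080e-02, 2.400e-03, 1.080e-02]  ψ = [1, 2, 1, 1]  (obs o_1=2)
t=2: δ = [7.680e-04, 7.680e-04, 6.480e-04, 1.152e-03]  ψ = [0, 0, 3, 0]  (obs o_2=0)
t=3: δ = [6.144e-05, 1.037e-04, 2.074e-04, 9.216e-05]  ψ = [0, 3, 3, 0]  (obs o_3=1)
t=4: δ = [4.147e-06, 1.244e-05, 8.294e-06, 1.244e-05]  ψ = [1, 2, 2, 2]  (obs o_4=0)
t=5: δ = [9.953e-07, 1.120e-06, 2.239e-06, 1.493e-06]  ψ = [1, 3, 3, 1]  (obs o_5=1)
backtrack: best end state = 2; path = [1, 0, 3, 2, 3, 2]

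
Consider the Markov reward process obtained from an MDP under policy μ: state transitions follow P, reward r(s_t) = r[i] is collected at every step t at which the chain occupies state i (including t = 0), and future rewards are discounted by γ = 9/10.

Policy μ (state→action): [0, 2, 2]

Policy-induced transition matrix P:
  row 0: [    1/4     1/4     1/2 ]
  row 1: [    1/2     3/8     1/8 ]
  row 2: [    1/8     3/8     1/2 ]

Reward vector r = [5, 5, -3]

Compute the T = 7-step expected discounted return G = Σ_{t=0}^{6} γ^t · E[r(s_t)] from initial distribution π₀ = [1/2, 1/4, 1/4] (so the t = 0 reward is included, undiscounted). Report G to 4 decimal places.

t=0: π = [0.5000, 0.2500, 0.2500], E[r] = 3.0000, γ^t·E[r] = 3.000000, running G = 3.000000
t=1: π = [0.2813, 0.3125, 0.4063], E[r] = 1.7500, γ^t·E[r] = 1.575000, running G = 4.575000
t=2: π = [0.2773, 0.3398, 0.3828], E[r] = 1.9375, γ^t·E[r] = 1.569375, running G = 6.144375
t=3: π = [0.2871, 0.3403, 0.3726], E[r] = 2.0195, γ^t·E[r] = 1.472238, running G = 7.616613
t=4: π = [0.2885, 0.3391, 0.3724], E[r] = 2.0210, γ^t·E[r] = 1.325976, running G = 8.942589
t=5: π = [0.2882, 0.3389, 0.3728], E[r] = 2.0173, γ^t·E[r] = 1.191216, running G = 10.133804
t=6: π = [0.2881, 0.3390, 0.3729], E[r] = 2.0168, γ^t·E[r] = 1.071814, running G = 11.205619

G = 11.2056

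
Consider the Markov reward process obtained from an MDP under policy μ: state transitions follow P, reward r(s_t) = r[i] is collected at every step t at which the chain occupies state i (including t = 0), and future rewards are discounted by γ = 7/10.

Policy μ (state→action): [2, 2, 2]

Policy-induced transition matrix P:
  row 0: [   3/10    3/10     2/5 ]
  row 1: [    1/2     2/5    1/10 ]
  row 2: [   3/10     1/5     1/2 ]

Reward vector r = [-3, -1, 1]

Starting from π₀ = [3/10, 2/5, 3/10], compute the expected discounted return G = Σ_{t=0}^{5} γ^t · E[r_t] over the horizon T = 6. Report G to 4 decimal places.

G = -3.0848

t=0: π = [0.3000, 0.4000, 0.3000], E[r] = -1.0000, γ^t·E[r] = -1.000000, running G = -1.000000
t=1: π = [0.3800, 0.3100, 0.3100], E[r] = -1.1400, γ^t·E[r] = -0.798000, running G = -1.798000
t=2: π = [0.3620, 0.3000, 0.3380], E[r] = -1.0480, γ^t·E[r] = -0.513520, running G = -2.311520
t=3: π = [0.3600, 0.2962, 0.3438], E[r] = -1.0324, γ^t·E[r] = -0.354113, running G = -2.665633
t=4: π = [0.3592, 0.2952, 0.3455], E[r] = -1.0274, γ^t·E[r] = -0.246688, running G = -2.912322
t=5: π = [0.3590, 0.2950, 0.3460], E[r] = -1.0261, γ^t·E[r] = -0.172463, running G = -3.084784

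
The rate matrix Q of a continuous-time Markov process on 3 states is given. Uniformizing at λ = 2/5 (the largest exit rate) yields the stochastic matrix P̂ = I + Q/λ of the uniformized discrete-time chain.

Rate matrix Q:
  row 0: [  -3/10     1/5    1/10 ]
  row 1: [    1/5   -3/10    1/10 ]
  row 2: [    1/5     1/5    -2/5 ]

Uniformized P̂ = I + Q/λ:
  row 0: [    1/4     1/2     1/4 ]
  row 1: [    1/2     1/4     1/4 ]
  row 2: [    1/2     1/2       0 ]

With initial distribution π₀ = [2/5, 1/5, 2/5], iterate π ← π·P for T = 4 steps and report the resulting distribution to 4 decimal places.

π = [0.4000, 0.3992, 0.2008]

t=0: π = [0.4000, 0.2000, 0.4000]
t=1: π = [0.4000, 0.4500, 0.1500]
t=2: π = [0.4000, 0.3875, 0.2125]
t=3: π = [0.4000, 0.4031, 0.1969]
t=4: π = [0.4000, 0.3992, 0.2008]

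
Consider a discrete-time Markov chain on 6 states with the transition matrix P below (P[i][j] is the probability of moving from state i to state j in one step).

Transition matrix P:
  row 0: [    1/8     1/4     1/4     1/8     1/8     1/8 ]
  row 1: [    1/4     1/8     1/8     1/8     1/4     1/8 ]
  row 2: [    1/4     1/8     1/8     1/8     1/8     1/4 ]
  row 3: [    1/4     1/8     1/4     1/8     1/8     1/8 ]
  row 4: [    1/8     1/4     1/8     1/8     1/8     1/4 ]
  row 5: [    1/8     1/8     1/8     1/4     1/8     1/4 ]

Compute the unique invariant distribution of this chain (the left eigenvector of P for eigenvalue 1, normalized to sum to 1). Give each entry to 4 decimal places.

π = [0.1852, 0.1664, 0.1667, 0.1484, 0.1458, 0.1875]

Balance equations π_j = Σ_i π_i·P[i][j]:
  π_0 = 1/8·π_0 + 1/4·π_1 + 1/4·π_2 + 1/4·π_3 + 1/8·π_4 + 1/8·π_5
  π_1 = 1/4·π_0 + 1/8·π_1 + 1/8·π_2 + 1/8·π_3 + 1/4·π_4 + 1/8·π_5
  π_2 = 1/4·π_0 + 1/8·π_1 + 1/8·π_2 + 1/4·π_3 + 1/8·π_4 + 1/8·π_5
  π_3 = 1/8·π_0 + 1/8·π_1 + 1/8·π_2 + 1/8·π_3 + 1/8·π_4 + 1/4·π_5
  π_4 = 1/8·π_0 + 1/4·π_1 + 1/8·π_2 + 1/8·π_3 + 1/8·π_4 + 1/8·π_5
  normalize: π_0 + π_1 + π_2 + π_3 + π_4 + π_5 = 1
Solving the linear system gives exactly π = [1683/9088, 189/1136, 1515/9088, 19/128, 1325/9088, 3/16].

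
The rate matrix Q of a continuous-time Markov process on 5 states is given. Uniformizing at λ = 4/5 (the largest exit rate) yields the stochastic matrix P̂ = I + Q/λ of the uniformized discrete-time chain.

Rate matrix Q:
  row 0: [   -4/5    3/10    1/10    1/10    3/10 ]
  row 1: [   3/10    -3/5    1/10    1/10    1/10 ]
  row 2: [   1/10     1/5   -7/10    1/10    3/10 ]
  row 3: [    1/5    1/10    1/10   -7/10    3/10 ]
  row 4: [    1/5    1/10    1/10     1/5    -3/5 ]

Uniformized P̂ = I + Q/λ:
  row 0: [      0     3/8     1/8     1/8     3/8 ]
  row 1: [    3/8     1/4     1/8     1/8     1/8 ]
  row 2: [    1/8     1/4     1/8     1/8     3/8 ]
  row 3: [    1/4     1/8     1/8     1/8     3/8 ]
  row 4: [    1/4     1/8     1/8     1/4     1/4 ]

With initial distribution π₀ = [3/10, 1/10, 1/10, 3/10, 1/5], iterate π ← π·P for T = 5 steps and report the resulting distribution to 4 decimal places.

π = [0.2092, 0.2208, 0.1250, 0.1605, 0.2846]

t=0: π = [0.3000, 0.1000, 0.1000, 0.3000, 0.2000]
t=1: π = [0.1750, 0.2250, 0.1250, 0.1500, 0.3250]
t=2: π = [0.2188, 0.2125, 0.1250, 0.1656, 0.2781]
t=3: π = [0.2063, 0.2219, 0.1250, 0.1598, 0.2871]
t=4: π = [0.2105, 0.2199, 0.1250, 0.1609, 0.2836]
t=5: π = [0.2092, 0.2208, 0.1250, 0.1605, 0.2846]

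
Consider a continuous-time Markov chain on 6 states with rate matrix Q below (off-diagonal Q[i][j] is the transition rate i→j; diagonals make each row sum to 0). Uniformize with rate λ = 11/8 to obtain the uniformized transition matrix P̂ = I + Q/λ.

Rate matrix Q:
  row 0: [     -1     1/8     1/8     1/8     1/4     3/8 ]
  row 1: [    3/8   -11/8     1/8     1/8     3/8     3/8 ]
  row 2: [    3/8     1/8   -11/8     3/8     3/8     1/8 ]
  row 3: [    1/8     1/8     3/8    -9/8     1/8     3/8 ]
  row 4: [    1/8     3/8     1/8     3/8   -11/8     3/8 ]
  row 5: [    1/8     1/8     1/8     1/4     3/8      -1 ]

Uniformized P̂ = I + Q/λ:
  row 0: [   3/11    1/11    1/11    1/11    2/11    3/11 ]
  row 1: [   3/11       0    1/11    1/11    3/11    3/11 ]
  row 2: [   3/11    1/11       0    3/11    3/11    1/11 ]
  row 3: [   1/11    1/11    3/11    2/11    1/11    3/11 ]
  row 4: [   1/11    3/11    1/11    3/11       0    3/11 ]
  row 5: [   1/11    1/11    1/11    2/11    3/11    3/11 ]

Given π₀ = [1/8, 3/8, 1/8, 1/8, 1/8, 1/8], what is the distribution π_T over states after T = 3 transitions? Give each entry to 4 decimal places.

t=0: π = [0.1250, 0.3750, 0.1250, 0.1250, 0.1250, 0.1250]
t=1: π = [0.2045, 0.0795, 0.1023, 0.1591, 0.2045, 0.2500]
t=2: π = [0.1612, 0.1209, 0.1105, 0.1839, 0.1694, 0.2541]
t=3: π = [0.1623, 0.1107, 0.1143, 0.1816, 0.1784, 0.2526]

π = [0.1623, 0.1107, 0.1143, 0.1816, 0.1784, 0.2526]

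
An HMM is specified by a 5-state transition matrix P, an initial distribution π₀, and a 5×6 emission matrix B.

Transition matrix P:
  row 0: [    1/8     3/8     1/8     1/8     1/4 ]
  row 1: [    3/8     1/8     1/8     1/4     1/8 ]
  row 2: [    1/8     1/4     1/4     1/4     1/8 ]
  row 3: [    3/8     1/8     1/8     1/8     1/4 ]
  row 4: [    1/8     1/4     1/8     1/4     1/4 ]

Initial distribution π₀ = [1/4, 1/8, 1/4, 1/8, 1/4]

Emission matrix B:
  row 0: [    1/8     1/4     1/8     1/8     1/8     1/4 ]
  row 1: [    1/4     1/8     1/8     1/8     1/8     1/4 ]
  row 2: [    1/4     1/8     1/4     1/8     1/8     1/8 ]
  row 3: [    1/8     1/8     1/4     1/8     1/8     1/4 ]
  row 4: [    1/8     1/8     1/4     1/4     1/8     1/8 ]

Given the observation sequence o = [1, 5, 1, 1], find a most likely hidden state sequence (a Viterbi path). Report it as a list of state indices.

path = [0, 1, 0, 1]

t=0: δ = [6.250e-02, 1.562e-02, 3.125e-02, 1.562e-02, 3.125e-02]  (obs o_0=1)
t=1: δ = [1.953e-03, 5.859e-03, 9.766e-04, 1.953e-03, 1.953e-03]  ψ = [0, 0, 0, 0, 0]  (obs o_1=5)
t=2: δ = [5.493e-04, 9.155e-05, 9.155e-05, 1.831e-04, 9.155e-05]  ψ = [1, 0, 1, 1, 1]  (obs o_2=1)
t=3: δ = [1.717e-05, 2.575e-05, 8.583e-06, 8.583e-06, 1.717e-05]  ψ = [0, 0, 0, 0, 0]  (obs o_3=1)
backtrack: best end state = 1; path = [0, 1, 0, 1]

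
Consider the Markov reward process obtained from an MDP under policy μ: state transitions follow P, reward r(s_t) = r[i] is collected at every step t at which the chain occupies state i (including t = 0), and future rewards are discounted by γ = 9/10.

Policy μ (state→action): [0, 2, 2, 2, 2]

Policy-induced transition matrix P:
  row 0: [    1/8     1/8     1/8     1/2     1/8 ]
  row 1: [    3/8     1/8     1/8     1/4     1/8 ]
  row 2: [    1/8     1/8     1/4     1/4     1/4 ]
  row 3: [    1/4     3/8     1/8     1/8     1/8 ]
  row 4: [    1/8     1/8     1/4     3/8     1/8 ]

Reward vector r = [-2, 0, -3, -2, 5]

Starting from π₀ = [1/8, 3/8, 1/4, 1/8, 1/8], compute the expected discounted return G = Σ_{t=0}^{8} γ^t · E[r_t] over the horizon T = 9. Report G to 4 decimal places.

t=0: π = [0.1250, 0.3750, 0.2500, 0.1250, 0.1250], E[r] = -0.6250, γ^t·E[r] = -0.625000, running G = -0.625000
t=1: π = [0.2344, 0.1563, 0.1719, 0.2813, 0.1563], E[r] = -0.7656, γ^t·E[r] = -0.689063, running G = -1.314063
t=2: π = [0.1992, 0.1953, 0.1660, 0.2930, 0.1465], E[r] = -0.7500, γ^t·E[r] = -0.607500, running G = -1.921563
t=3: π = [0.2104, 0.1982, 0.1641, 0.2815, 0.1458], E[r] = -0.7473, γ^t·E[r] = -0.544792, running G = -2.466355
t=4: π = [0.2097, 0.1954, 0.1637, 0.2856, 0.1455], E[r] = -0.7544, γ^t·E[r] = -0.494978, running G = -2.961333
t=5: π = [0.2095, 0.1964, 0.1637, 0.2849, 0.1455], E[r] = -0.7526, γ^t·E[r] = -0.444386, running G = -3.405719
t=6: π = [0.2097, 0.1962, 0.1636, 0.2850, 0.1455], E[r] = -0.7530, γ^t·E[r] = -0.400166, running G = -3.805885
t=7: π = [0.2097, 0.1962, 0.1636, 0.2850, 0.1455], E[r] = -0.7530, γ^t·E[r] = -0.360145, running G = -4.166030
t=8: π = [0.2097, 0.1962, 0.1636, 0.2850, 0.1455], E[r] = -0.7530, γ^t·E[r] = -0.324124, running G = -4.490154

G = -4.4902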